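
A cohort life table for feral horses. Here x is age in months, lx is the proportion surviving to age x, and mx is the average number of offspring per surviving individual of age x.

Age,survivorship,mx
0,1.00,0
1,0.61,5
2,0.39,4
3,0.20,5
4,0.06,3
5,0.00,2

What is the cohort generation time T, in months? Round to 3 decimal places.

1.708

lx·mx: 0, 3.05, 1.56, 1, 0.18, 0 → R0 = 5.79
x·lx·mx: 0, 3.05, 3.12, 3, 0.72, 0 → Σ = 9.89
T = 9.89 / 5.79 = 1.708117… → 1.708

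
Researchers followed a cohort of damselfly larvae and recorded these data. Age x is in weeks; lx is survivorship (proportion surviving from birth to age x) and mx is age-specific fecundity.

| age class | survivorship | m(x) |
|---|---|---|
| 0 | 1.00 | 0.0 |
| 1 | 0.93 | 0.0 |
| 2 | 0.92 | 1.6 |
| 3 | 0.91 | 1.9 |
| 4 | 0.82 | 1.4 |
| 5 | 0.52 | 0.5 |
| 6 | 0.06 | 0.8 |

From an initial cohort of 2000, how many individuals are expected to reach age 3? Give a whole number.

1820

Expected survivors = N0 · l_3 = 2000 × 0.91 = 1820 → 1820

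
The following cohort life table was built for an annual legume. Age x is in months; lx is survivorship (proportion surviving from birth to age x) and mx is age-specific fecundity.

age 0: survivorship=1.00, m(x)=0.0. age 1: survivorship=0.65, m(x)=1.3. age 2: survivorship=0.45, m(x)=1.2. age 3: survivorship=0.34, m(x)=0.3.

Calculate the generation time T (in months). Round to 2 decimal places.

lx·mx: 0, 0.845, 0.54, 0.102 → R0 = 1.487
x·lx·mx: 0, 0.845, 1.08, 0.306 → Σ = 2.231
T = 2.231 / 1.487 = 1.500336… → 1.50

1.50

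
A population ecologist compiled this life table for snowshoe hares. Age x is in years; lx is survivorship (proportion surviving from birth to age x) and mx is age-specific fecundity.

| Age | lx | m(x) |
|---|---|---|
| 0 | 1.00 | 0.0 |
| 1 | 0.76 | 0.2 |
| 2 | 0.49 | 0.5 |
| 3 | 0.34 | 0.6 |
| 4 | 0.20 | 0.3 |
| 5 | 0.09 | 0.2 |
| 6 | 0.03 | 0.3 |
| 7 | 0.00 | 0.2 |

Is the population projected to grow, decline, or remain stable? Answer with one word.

R0 = Σ lx·mx = 0 + 0.152 + 0.245 + 0.204 + 0.06 + 0.018 + 0.009 + 0 = 0.688
R0 < 1, so the population is declining.

declining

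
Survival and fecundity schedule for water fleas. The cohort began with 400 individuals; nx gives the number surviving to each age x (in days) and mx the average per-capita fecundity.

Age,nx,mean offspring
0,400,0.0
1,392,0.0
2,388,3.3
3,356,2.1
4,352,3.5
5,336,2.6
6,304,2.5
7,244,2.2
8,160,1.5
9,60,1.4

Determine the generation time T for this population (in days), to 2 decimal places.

4.36

lx = nx/n0 = nx/400: 1, 0.98, 0.97, 0.89, 0.88, 0.84, 0.76, 0.61, 0.4, 0.15
lx·mx: 0, 0, 3.201, 1.869, 3.08, 2.184, 1.9, 1.342, 0.6, 0.21 → R0 = 14.386
x·lx·mx: 0, 0, 6.402, 5.607, 12.32, 10.92, 11.4, 9.394, 4.8, 1.89 → Σ = 62.733
T = 62.733 / 14.386 = 4.360698… → 4.36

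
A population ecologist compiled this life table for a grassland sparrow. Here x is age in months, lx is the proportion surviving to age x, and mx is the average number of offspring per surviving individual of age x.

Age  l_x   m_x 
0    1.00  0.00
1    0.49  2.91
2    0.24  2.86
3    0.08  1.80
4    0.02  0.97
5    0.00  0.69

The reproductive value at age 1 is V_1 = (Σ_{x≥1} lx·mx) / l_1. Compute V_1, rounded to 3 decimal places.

lx·mx for x ≥ 1: 1.4259, 0.6864, 0.144, 0.0194, 0 → sum = 2.2757
V_1 = 2.2757 / l_1 = 2.2757 / 0.49 = 4.644286… → 4.644

4.644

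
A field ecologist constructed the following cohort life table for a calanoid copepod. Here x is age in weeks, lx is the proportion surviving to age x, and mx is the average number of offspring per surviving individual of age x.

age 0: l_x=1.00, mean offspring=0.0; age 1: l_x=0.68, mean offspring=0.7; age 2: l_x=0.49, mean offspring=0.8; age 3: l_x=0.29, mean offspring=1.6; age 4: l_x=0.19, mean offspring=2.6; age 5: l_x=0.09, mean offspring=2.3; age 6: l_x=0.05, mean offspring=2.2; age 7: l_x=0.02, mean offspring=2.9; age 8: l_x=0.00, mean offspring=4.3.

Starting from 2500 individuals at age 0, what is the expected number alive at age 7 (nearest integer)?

50

Expected survivors = N0 · l_7 = 2500 × 0.02 = 50 → 50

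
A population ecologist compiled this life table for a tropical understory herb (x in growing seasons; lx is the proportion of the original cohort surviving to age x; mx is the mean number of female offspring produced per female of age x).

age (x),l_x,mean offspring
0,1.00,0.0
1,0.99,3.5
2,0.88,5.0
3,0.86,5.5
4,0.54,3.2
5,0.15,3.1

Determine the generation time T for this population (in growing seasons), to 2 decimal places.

2.41

lx·mx: 0, 3.465, 4.4, 4.73, 1.728, 0.465 → R0 = 14.788
x·lx·mx: 0, 3.465, 8.8, 14.19, 6.912, 2.325 → Σ = 35.692
T = 35.692 / 14.788 = 2.413579… → 2.41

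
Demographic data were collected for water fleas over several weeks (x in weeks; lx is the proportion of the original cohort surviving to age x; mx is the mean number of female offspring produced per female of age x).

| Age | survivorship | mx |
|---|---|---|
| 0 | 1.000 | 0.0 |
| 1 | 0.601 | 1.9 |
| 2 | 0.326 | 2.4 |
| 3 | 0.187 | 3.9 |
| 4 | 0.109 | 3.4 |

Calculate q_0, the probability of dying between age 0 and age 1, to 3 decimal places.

q_0 = (l_0 − l_1) / l_0 = (1 − 0.601) / 1
     = 0.399 / 1 = 0.399 → 0.399

0.399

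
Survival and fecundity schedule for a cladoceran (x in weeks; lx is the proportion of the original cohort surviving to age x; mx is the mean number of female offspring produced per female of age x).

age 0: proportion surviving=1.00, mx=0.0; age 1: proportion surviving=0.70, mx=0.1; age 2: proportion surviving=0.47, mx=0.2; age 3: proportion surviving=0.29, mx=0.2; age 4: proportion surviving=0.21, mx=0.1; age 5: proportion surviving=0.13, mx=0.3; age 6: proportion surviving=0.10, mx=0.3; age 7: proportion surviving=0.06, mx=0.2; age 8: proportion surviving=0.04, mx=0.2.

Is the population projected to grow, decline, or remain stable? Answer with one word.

declining

R0 = Σ lx·mx = 0 + 0.07 + 0.094 + 0.058 + 0.021 + 0.039 + 0.03 + 0.012 + 0.008 = 0.332
R0 < 1, so the population is declining.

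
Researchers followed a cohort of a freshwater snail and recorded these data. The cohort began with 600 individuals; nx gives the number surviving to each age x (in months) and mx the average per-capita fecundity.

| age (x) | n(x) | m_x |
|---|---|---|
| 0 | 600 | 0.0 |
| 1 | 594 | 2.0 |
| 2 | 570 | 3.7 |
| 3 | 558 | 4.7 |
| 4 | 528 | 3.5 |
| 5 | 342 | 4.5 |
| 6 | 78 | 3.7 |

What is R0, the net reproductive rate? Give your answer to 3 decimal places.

15.992

lx = nx/n0 = nx/600: 1, 0.99, 0.95, 0.93, 0.88, 0.57, 0.13
lx·mx by age: 0, 1.98, 3.515, 4.371, 3.08, 2.565, 0.481
R0 = Σ lx·mx = 15.992 → 15.992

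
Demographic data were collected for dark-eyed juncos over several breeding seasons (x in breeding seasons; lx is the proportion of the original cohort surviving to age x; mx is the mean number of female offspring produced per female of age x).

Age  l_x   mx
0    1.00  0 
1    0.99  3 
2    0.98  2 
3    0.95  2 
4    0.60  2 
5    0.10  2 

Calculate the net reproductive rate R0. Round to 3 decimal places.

8.230

lx·mx by age: 0, 2.97, 1.96, 1.9, 1.2, 0.2
R0 = Σ lx·mx = 8.23 → 8.230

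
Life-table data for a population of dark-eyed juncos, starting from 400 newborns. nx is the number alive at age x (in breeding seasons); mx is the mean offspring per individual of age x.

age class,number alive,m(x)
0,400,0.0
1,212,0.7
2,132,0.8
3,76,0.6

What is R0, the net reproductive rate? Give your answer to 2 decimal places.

0.75

lx = nx/n0 = nx/400: 1, 0.53, 0.33, 0.19
lx·mx by age: 0, 0.371, 0.264, 0.114
R0 = Σ lx·mx = 0.749 → 0.75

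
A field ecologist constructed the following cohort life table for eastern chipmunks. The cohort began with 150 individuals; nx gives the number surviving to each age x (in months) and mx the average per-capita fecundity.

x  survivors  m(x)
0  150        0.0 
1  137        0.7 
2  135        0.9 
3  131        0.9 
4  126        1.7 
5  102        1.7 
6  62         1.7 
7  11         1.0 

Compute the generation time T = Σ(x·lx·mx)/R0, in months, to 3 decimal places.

lx = nx/n0 = nx/150: 1, 0.91333…, 0.9, 0.87333…, 0.84, 0.68, 0.41333…, 0.07333…
lx·mx: 0, 0.639333…, 0.81, 0.786…, 1.428, 1.156, 0.702667…, 0.073333… → R0 = 5.595333…
x·lx·mx: 0, 0.639333…, 1.62, 2.358…, 5.712, 5.78, 4.216…, 0.513333… → Σ = 20.838667…
T = 20.838667… / 5.595333… = 3.724294… → 3.724

3.724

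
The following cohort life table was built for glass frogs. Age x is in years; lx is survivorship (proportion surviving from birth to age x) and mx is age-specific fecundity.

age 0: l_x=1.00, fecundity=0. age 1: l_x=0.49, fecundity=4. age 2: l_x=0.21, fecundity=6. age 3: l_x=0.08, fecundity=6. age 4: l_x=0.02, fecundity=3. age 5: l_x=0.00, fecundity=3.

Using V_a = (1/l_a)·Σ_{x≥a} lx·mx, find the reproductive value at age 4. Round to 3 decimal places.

lx·mx for x ≥ 4: 0.06, 0 → sum = 0.06
V_4 = 0.06 / l_4 = 0.06 / 0.02 = 3 → 3.000

3.000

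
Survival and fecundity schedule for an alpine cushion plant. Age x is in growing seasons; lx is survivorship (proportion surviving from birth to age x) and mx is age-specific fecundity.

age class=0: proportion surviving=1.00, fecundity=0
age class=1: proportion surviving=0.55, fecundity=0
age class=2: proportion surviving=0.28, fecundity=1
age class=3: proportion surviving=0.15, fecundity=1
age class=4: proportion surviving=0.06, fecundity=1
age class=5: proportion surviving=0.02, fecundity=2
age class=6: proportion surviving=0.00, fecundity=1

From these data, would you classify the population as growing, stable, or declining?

R0 = Σ lx·mx = 0 + 0 + 0.28 + 0.15 + 0.06 + 0.04 + 0 = 0.53
R0 < 1, so the population is declining.

declining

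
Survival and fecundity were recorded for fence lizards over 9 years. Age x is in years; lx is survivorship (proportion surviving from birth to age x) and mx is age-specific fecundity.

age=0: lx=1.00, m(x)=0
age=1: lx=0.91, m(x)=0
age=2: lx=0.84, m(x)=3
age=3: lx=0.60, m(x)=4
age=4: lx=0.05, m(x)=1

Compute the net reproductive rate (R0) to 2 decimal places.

lx·mx by age: 0, 0, 2.52, 2.4, 0.05
R0 = Σ lx·mx = 4.97 → 4.97

4.97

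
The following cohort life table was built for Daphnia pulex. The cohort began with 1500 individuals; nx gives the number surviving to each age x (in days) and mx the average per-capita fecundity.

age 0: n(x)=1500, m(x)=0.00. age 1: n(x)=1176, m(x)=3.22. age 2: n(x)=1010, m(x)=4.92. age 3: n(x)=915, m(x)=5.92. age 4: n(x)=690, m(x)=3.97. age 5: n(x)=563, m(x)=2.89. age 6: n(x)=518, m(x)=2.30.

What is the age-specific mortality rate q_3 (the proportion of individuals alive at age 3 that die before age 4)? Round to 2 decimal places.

0.25

lx = nx/n0 = nx/1500: 1, 0.784, 0.67333…, 0.61, 0.46, 0.37533…, 0.34533…
q_3 = (l_3 − l_4) / l_3 = (0.61 − 0.46) / 0.61
     = 0.15 / 0.61 = 0.245902… → 0.25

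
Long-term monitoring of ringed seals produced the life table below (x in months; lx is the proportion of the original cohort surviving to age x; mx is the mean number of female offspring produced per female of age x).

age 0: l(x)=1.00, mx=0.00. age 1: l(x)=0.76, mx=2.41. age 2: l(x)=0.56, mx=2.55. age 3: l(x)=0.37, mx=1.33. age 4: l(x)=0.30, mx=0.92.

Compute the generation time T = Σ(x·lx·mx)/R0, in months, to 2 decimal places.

1.80

lx·mx: 0, 1.8316, 1.428, 0.4921, 0.276 → R0 = 4.0277
x·lx·mx: 0, 1.8316, 2.856, 1.4763, 1.104 → Σ = 7.2679
T = 7.2679 / 4.0277 = 1.804479… → 1.80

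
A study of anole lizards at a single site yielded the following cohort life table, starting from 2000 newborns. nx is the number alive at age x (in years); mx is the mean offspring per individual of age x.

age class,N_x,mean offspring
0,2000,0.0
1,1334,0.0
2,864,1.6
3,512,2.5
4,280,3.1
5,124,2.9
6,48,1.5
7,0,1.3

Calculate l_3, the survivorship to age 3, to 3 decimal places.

0.256

l_3 = n_3/n_0 = 512/2000 = 0.256 → 0.256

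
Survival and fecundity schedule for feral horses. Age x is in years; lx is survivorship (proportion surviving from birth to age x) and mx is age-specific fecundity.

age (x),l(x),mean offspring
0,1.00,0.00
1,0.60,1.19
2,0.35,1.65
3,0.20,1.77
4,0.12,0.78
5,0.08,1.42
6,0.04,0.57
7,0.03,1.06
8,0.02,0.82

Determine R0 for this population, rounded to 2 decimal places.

1.92

lx·mx by age: 0, 0.714, 0.5775, 0.354, 0.0936, 0.1136, 0.0228, 0.0318, 0.0164
R0 = Σ lx·mx = 1.9237 → 1.92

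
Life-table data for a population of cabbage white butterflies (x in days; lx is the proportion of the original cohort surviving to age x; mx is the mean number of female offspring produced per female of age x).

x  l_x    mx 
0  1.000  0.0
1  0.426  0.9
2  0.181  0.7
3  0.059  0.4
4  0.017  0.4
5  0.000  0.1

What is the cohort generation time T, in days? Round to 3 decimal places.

1.359

lx·mx: 0, 0.3834, 0.1267, 0.0236, 0.0068, 0 → R0 = 0.5405
x·lx·mx: 0, 0.3834, 0.2534, 0.0708, 0.0272, 0 → Σ = 0.7348
T = 0.7348 / 0.5405 = 1.359482… → 1.359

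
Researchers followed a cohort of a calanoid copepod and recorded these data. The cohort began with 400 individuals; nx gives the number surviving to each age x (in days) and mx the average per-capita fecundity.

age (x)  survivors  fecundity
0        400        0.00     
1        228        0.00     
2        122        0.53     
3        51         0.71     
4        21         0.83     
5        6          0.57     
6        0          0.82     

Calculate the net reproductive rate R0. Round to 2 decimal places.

lx = nx/n0 = nx/400: 1, 0.57, 0.305, 0.1275, 0.0525, 0.015, 0
lx·mx by age: 0, 0, 0.16165, 0.090525, 0.043575, 0.00855, 0
R0 = Σ lx·mx = 0.3043 → 0.30

0.30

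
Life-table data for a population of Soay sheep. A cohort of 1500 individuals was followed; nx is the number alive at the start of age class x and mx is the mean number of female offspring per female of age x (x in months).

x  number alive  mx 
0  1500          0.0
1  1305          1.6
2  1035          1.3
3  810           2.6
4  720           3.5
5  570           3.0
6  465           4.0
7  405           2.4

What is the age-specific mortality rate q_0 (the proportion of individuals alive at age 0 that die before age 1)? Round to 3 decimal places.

lx = nx/n0 = nx/1500: 1, 0.87, 0.69, 0.54, 0.48, 0.38, 0.31, 0.27
q_0 = (l_0 − l_1) / l_0 = (1 − 0.87) / 1
     = 0.13 / 1 = 0.13 → 0.130

0.130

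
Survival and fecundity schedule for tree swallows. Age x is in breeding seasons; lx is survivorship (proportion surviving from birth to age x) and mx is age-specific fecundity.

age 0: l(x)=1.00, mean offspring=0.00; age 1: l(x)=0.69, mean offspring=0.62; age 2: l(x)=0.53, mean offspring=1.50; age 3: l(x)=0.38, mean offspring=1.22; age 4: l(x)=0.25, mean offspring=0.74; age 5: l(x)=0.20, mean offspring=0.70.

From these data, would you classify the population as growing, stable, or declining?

R0 = Σ lx·mx = 0 + 0.4278 + 0.795 + 0.4636 + 0.185 + 0.14 = 2.0114
R0 > 1, so the population is growing.

growing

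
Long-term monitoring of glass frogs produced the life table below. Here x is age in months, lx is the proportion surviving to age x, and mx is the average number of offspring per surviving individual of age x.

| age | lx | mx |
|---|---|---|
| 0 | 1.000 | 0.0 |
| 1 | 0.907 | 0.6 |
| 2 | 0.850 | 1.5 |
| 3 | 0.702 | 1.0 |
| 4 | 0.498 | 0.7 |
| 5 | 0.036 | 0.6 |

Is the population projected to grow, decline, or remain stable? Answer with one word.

growing

R0 = Σ lx·mx = 0 + 0.5442 + 1.275 + 0.702 + 0.3486 + 0.0216 = 2.8914
R0 > 1, so the population is growing.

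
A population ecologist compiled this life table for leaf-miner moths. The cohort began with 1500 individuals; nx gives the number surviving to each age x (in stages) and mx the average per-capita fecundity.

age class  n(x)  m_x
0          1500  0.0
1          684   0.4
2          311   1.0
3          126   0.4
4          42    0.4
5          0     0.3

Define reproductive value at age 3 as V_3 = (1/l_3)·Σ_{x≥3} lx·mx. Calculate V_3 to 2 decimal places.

lx = nx/n0 = nx/1500: 1, 0.456, 0.20733…, 0.084, 0.028, 0
lx·mx for x ≥ 3: 0.0336, 0.0112, 0 → sum = 0.0448
V_3 = 0.0448 / l_3 = 0.0448 / 0.084 = 0.533333… → 0.53

0.53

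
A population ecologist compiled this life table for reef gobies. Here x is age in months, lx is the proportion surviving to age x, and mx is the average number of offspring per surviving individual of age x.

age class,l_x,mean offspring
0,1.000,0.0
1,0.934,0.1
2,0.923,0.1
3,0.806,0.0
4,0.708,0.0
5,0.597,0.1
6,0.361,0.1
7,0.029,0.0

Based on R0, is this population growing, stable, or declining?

R0 = Σ lx·mx = 0 + 0.0934 + 0.0923 + 0 + 0 + 0.0597 + 0.0361 + 0 = 0.2815
R0 < 1, so the population is declining.

declining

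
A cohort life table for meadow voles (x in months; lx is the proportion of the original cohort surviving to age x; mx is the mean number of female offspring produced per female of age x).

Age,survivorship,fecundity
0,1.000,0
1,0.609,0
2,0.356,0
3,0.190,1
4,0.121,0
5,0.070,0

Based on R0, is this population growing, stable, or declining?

R0 = Σ lx·mx = 0 + 0 + 0 + 0.19 + 0 + 0 = 0.19
R0 < 1, so the population is declining.

declining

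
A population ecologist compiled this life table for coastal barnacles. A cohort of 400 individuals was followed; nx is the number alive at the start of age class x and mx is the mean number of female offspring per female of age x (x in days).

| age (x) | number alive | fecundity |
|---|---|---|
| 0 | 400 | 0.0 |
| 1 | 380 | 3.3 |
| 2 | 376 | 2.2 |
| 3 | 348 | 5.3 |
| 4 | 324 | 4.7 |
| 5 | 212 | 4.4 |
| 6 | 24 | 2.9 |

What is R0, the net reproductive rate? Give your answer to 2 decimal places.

lx = nx/n0 = nx/400: 1, 0.95, 0.94, 0.87, 0.81, 0.53, 0.06
lx·mx by age: 0, 3.135, 2.068, 4.611, 3.807, 2.332, 0.174
R0 = Σ lx·mx = 16.127 → 16.13

16.13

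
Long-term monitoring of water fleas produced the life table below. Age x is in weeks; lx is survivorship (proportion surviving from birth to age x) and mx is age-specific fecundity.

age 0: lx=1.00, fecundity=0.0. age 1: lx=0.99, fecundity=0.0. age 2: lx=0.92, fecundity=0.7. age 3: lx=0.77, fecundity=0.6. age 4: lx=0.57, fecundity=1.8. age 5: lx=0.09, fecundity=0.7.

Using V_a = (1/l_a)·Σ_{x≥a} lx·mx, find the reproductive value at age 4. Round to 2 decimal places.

lx·mx for x ≥ 4: 1.026, 0.063 → sum = 1.089
V_4 = 1.089 / l_4 = 1.089 / 0.57 = 1.910526… → 1.91

1.91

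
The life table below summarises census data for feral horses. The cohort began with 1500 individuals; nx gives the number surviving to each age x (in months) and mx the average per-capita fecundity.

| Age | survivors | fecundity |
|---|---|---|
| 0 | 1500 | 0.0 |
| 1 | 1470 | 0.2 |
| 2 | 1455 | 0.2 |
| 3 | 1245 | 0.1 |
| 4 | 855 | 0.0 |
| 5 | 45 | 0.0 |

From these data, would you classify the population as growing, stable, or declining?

declining

lx = nx/n0 = nx/1500: 1, 0.98, 0.97, 0.83, 0.57, 0.03
R0 = Σ lx·mx = 0 + 0.196 + 0.194 + 0.083 + 0 + 0 = 0.473
R0 < 1, so the population is declining.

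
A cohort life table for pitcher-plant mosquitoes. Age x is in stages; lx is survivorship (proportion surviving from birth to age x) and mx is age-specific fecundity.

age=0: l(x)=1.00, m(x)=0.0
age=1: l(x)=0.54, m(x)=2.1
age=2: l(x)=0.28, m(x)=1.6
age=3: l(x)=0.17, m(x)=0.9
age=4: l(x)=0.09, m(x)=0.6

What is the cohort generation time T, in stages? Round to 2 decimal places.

lx·mx: 0, 1.134, 0.448, 0.153, 0.054 → R0 = 1.789
x·lx·mx: 0, 1.134, 0.896, 0.459, 0.216 → Σ = 2.705
T = 2.705 / 1.789 = 1.512018… → 1.51

1.51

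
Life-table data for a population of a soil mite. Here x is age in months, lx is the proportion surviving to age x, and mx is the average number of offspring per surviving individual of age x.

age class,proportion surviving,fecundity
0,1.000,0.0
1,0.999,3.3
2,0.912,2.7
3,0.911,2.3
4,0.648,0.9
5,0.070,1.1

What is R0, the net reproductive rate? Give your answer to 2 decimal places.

8.51

lx·mx by age: 0, 3.2967, 2.4624, 2.0953, 0.5832, 0.077
R0 = Σ lx·mx = 8.5146 → 8.51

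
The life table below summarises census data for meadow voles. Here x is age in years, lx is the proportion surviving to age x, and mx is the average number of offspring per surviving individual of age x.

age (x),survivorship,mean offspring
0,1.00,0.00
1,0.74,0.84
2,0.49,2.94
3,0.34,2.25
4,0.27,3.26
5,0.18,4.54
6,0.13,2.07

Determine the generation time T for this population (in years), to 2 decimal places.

lx·mx: 0, 0.6216, 1.4406, 0.765, 0.8802, 0.8172, 0.2691 → R0 = 4.7937
x·lx·mx: 0, 0.6216, 2.8812, 2.295, 3.5208, 4.086, 1.6146 → Σ = 15.0192
T = 15.0192 / 4.7937 = 3.133112… → 3.13

3.13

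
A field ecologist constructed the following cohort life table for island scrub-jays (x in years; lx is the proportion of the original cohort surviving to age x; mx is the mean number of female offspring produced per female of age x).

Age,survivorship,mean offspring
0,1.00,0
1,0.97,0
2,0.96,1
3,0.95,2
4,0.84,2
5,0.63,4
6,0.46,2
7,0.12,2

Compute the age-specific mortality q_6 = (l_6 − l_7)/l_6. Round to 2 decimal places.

q_6 = (l_6 − l_7) / l_6 = (0.46 − 0.12) / 0.46
     = 0.34 / 0.46 = 0.73913… → 0.74

0.74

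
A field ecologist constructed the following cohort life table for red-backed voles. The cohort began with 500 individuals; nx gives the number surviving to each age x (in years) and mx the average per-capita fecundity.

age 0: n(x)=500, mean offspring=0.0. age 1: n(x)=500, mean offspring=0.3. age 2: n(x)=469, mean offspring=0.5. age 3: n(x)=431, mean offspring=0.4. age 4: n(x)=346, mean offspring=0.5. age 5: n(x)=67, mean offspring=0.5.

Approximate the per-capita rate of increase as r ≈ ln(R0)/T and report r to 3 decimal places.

lx = nx/n0 = nx/500: 1, 1, 0.938, 0.862, 0.692, 0.134
R0 = Σ lx·mx = 0 + 0.3 + 0.469 + 0.3448 + 0.346 + 0.067 = 1.5268
Σ x·lx·mx = 3.9914; T = 3.9914/1.5268 = 2.61423…
r ≈ ln(R0)/T = ln(1.5268)/2.61423… = 0.16187… → 0.162

0.162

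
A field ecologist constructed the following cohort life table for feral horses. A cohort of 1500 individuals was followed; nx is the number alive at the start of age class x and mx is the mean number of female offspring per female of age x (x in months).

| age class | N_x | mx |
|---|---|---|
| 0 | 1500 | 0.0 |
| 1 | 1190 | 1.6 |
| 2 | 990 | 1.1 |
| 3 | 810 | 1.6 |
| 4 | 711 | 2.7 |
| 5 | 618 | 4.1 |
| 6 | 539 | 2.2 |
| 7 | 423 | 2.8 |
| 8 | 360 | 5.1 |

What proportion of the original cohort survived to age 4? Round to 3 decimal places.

l_4 = n_4/n_0 = 711/1500 = 0.474 → 0.474

0.474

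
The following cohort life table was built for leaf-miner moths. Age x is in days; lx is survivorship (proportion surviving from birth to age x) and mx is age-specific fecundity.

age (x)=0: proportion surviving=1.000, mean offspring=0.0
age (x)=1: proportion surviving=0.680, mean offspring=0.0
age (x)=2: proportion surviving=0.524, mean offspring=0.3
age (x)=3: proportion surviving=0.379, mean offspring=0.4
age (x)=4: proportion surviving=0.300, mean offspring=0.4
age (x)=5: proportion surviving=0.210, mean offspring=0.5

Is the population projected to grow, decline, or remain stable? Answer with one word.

declining

R0 = Σ lx·mx = 0 + 0 + 0.1572 + 0.1516 + 0.12 + 0.105 = 0.5338
R0 < 1, so the population is declining.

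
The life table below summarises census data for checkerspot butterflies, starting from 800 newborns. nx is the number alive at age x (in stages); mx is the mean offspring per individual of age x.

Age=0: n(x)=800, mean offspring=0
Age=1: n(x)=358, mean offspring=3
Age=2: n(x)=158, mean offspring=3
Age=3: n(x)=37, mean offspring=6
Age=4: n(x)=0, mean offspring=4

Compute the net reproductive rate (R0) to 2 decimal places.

2.21

lx = nx/n0 = nx/800: 1, 0.4475, 0.1975, 0.04625, 0
lx·mx by age: 0, 1.3425, 0.5925, 0.2775, 0
R0 = Σ lx·mx = 2.2125 → 2.21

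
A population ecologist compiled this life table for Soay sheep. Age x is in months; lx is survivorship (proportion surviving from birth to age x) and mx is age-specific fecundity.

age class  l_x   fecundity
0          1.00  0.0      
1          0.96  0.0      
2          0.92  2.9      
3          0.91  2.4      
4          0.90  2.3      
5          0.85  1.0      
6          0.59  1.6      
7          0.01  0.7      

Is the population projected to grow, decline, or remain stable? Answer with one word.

R0 = Σ lx·mx = 0 + 0 + 2.668 + 2.184 + 2.07 + 0.85 + 0.944 + 0.007 = 8.723
R0 > 1, so the population is growing.

growing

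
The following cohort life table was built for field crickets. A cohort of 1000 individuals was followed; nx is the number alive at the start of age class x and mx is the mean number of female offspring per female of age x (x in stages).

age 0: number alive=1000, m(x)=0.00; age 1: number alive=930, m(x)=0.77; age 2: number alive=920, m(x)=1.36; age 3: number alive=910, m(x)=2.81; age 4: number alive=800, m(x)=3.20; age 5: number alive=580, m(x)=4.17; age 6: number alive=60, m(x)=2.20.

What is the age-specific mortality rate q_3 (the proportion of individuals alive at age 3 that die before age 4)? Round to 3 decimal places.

0.121

lx = nx/n0 = nx/1000: 1, 0.93, 0.92, 0.91, 0.8, 0.58, 0.06
q_3 = (l_3 − l_4) / l_3 = (0.91 − 0.8) / 0.91
     = 0.11 / 0.91 = 0.120879… → 0.121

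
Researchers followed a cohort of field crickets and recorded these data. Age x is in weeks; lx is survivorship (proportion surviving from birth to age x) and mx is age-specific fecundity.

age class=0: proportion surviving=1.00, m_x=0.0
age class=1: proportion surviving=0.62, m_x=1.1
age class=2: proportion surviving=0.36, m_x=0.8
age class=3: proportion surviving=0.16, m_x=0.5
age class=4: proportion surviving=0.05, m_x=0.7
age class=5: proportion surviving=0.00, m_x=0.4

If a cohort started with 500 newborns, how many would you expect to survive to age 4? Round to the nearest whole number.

25

Expected survivors = N0 · l_4 = 500 × 0.05 = 25 → 25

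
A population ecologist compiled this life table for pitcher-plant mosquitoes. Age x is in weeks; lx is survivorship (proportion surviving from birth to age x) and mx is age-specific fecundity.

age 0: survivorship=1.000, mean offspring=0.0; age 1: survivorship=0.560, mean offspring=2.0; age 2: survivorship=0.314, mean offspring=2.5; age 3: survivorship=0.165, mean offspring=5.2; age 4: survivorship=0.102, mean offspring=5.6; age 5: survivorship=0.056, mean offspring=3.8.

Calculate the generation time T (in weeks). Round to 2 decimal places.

2.43

lx·mx: 0, 1.12, 0.785, 0.858, 0.5712, 0.2128 → R0 = 3.547
x·lx·mx: 0, 1.12, 1.57, 2.574, 2.2848, 1.064 → Σ = 8.6128
T = 8.6128 / 3.547 = 2.428193… → 2.43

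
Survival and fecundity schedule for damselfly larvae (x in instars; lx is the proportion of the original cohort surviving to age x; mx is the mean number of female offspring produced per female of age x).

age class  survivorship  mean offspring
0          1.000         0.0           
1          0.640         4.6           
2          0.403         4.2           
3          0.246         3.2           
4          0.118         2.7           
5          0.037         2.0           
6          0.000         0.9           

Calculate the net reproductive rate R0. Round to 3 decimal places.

lx·mx by age: 0, 2.944, 1.6926, 0.7872, 0.3186, 0.074, 0
R0 = Σ lx·mx = 5.8164 → 5.816

5.816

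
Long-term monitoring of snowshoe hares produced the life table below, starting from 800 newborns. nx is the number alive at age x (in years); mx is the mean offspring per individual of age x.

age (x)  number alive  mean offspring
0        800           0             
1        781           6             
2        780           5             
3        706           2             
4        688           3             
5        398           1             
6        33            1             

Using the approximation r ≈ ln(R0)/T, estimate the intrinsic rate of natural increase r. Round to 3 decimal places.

1.264

lx = nx/n0 = nx/800: 1, 0.97625, 0.975, 0.8825, 0.86, 0.4975, 0.04125
R0 = Σ lx·mx = 0 + 5.8575 + 4.875 + 1.765 + 2.58 + 0.4975 + 0.04125 = 15.61625
Σ x·lx·mx = 33.9575; T = 33.9575/15.61625 = 2.1745…
r ≈ ln(R0)/T = ln(15.61625)/2.1745… = 1.26388… → 1.264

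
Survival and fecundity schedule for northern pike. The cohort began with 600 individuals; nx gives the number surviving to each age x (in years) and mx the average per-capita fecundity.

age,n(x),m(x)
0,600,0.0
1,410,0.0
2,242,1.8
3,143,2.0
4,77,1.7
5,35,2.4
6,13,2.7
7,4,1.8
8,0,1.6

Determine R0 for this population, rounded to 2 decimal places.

1.63

lx = nx/n0 = nx/600: 1, 0.68333…, 0.40333…, 0.23833…, 0.12833…, 0.05833…, 0.02167…, 0.00667…, 0
lx·mx by age: 0, 0, 0.726…, 0.476667…, 0.218167…, 0.14…, 0.0585…, 0.012…, 0
R0 = Σ lx·mx = 1.631333… → 1.63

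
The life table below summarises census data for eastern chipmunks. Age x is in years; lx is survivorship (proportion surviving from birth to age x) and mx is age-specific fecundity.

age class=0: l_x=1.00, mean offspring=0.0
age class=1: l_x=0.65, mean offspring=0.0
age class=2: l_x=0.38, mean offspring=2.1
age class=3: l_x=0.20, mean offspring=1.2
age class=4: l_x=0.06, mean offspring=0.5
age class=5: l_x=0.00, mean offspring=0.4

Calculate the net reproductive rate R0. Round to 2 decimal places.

1.07

lx·mx by age: 0, 0, 0.798, 0.24, 0.03, 0
R0 = Σ lx·mx = 1.068 → 1.07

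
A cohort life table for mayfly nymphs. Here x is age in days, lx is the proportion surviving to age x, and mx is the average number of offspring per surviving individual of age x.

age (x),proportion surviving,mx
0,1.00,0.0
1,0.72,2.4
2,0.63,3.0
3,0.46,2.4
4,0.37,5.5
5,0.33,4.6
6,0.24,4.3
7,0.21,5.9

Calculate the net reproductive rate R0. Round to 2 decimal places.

10.55

lx·mx by age: 0, 1.728, 1.89, 1.104, 2.035, 1.518, 1.032, 1.239
R0 = Σ lx·mx = 10.546 → 10.55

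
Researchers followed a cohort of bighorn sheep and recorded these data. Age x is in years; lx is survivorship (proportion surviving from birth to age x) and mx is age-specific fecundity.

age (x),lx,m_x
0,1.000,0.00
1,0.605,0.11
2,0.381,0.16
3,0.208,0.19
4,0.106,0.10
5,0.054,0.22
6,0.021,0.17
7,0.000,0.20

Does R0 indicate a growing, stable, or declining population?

declining

R0 = Σ lx·mx = 0 + 0.06655 + 0.06096 + 0.03952 + 0.0106 + 0.01188 + 0.00357 + 0 = 0.19308
R0 < 1, so the population is declining.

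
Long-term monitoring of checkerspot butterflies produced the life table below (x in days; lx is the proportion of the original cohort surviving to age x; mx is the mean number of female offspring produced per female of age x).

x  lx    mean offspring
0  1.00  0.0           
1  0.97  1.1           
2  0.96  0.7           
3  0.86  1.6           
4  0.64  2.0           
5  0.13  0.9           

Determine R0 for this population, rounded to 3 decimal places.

4.512

lx·mx by age: 0, 1.067, 0.672, 1.376, 1.28, 0.117
R0 = Σ lx·mx = 4.512 → 4.512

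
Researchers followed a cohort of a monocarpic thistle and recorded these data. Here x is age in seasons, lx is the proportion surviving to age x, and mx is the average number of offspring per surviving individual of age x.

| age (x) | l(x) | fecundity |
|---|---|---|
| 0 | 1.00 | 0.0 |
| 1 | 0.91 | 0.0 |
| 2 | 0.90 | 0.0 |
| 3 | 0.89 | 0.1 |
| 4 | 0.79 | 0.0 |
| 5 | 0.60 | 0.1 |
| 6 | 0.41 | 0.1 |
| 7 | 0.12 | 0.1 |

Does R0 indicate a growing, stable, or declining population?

declining

R0 = Σ lx·mx = 0 + 0 + 0 + 0.089 + 0 + 0.06 + 0.041 + 0.012 = 0.202
R0 < 1, so the population is declining.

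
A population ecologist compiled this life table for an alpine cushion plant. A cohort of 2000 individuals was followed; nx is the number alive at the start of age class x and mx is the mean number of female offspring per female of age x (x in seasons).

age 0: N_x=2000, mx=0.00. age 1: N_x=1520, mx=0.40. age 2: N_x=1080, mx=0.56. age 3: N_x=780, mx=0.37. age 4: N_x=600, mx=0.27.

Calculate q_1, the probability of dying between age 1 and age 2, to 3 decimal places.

0.289

lx = nx/n0 = nx/2000: 1, 0.76, 0.54, 0.39, 0.3
q_1 = (l_1 − l_2) / l_1 = (0.76 − 0.54) / 0.76
     = 0.22 / 0.76 = 0.289474… → 0.289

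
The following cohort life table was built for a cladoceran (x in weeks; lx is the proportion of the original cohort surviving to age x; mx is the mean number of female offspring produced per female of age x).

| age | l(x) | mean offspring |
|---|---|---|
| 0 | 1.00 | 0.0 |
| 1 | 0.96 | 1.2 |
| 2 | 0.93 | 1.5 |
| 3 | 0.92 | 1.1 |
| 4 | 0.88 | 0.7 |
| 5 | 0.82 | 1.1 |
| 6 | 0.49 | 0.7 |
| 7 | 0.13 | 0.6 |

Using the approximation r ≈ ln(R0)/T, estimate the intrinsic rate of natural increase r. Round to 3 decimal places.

0.566

R0 = Σ lx·mx = 0 + 1.152 + 1.395 + 1.012 + 0.616 + 0.902 + 0.343 + 0.078 = 5.498
Σ x·lx·mx = 16.556; T = 16.556/5.498 = 3.01128…
r ≈ ln(R0)/T = ln(5.498)/3.01128… = 0.566… → 0.566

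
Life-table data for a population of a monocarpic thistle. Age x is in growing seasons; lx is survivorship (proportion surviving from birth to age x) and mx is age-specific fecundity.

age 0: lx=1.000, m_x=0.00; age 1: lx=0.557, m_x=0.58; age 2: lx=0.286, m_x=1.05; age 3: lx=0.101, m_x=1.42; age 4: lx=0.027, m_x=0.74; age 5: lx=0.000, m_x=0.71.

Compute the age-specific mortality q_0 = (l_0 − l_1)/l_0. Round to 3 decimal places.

0.443

q_0 = (l_0 − l_1) / l_0 = (1 − 0.557) / 1
     = 0.443 / 1 = 0.443 → 0.443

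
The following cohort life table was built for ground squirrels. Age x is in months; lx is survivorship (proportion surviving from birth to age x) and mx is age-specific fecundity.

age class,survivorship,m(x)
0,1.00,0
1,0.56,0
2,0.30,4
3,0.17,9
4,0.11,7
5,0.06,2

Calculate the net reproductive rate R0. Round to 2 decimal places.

lx·mx by age: 0, 0, 1.2, 1.53, 0.77, 0.12
R0 = Σ lx·mx = 3.62 → 3.62

3.62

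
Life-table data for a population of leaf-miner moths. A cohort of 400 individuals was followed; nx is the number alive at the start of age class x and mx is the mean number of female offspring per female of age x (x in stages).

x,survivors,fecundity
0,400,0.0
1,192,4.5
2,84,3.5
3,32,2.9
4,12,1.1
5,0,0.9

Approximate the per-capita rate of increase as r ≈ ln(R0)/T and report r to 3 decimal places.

0.816

lx = nx/n0 = nx/400: 1, 0.48, 0.21, 0.08, 0.03, 0
R0 = Σ lx·mx = 0 + 2.16 + 0.735 + 0.232 + 0.033 + 0 = 3.16
Σ x·lx·mx = 4.458; T = 4.458/3.16 = 1.41076…
r ≈ ln(R0)/T = ln(3.16)/1.41076… = 0.81557… → 0.816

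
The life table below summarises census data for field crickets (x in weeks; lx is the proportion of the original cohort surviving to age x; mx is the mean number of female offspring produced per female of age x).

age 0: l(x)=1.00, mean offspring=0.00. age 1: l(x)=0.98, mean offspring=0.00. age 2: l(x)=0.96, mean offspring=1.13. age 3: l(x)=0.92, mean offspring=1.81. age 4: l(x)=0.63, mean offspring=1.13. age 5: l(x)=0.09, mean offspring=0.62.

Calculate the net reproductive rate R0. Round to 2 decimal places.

lx·mx by age: 0, 0, 1.0848, 1.6652, 0.7119, 0.0558
R0 = Σ lx·mx = 3.5177 → 3.52

3.52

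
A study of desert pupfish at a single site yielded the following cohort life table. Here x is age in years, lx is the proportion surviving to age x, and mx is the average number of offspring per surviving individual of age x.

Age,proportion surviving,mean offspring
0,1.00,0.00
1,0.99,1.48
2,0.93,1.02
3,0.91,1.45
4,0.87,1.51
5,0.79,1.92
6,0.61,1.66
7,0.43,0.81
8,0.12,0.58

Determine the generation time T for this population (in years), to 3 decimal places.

lx·mx: 0, 1.4652, 0.9486, 1.3195, 1.3137, 1.5168, 1.0126, 0.3483, 0.0696 → R0 = 7.9943
x·lx·mx: 0, 1.4652, 1.8972, 3.9585, 5.2548, 7.584, 6.0756, 2.4381, 0.5568 → Σ = 29.2302
T = 29.2302 / 7.9943 = 3.65638… → 3.656

3.656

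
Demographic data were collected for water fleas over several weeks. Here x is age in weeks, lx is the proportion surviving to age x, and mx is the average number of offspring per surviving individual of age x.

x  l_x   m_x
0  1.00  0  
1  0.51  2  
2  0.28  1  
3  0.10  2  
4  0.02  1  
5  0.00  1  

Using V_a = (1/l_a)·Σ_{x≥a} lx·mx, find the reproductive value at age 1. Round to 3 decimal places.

lx·mx for x ≥ 1: 1.02, 0.28, 0.2, 0.02, 0 → sum = 1.52
V_1 = 1.52 / l_1 = 1.52 / 0.51 = 2.980392… → 2.980

2.980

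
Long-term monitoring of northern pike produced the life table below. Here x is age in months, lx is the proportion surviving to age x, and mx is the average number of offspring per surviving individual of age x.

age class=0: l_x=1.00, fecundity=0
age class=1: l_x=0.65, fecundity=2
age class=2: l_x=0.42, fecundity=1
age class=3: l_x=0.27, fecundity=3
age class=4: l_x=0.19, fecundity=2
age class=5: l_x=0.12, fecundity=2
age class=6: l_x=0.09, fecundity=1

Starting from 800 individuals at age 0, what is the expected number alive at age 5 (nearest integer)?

Expected survivors = N0 · l_5 = 800 × 0.12 = 96 → 96

96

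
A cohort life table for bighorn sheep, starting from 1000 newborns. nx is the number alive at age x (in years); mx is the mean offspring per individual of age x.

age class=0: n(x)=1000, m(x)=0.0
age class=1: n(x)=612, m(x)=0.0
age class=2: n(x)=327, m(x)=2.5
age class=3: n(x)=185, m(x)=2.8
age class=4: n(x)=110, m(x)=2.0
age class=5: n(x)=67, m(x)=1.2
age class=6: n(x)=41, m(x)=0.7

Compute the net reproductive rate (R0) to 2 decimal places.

1.66

lx = nx/n0 = nx/1000: 1, 0.612, 0.327, 0.185, 0.11, 0.067, 0.041
lx·mx by age: 0, 0, 0.8175, 0.518, 0.22, 0.0804, 0.0287
R0 = Σ lx·mx = 1.6646 → 1.66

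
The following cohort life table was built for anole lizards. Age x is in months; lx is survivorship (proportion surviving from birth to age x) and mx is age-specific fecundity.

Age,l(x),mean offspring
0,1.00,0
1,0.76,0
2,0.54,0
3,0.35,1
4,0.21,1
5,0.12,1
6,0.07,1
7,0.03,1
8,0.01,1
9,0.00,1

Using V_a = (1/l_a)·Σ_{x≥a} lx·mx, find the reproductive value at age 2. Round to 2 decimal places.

1.46

lx·mx for x ≥ 2: 0, 0.35, 0.21, 0.12, 0.07, 0.03, 0.01, 0 → sum = 0.79
V_2 = 0.79 / l_2 = 0.79 / 0.54 = 1.462963… → 1.46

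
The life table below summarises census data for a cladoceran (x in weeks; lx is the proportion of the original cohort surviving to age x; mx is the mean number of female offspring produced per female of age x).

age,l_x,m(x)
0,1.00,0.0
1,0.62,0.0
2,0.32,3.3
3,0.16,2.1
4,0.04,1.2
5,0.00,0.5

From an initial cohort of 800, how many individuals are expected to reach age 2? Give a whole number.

Expected survivors = N0 · l_2 = 800 × 0.32 = 256 → 256

256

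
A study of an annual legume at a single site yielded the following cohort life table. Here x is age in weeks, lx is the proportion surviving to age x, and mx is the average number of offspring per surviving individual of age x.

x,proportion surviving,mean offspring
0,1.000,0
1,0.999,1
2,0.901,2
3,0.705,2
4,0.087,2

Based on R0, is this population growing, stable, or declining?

growing

R0 = Σ lx·mx = 0 + 0.999 + 1.802 + 1.41 + 0.174 = 4.385
R0 > 1, so the population is growing.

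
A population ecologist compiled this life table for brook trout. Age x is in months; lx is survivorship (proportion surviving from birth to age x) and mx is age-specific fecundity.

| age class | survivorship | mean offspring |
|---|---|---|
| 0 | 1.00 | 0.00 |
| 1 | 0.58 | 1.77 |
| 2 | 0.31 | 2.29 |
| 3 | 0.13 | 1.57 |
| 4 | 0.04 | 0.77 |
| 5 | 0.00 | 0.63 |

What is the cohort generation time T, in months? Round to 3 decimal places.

lx·mx: 0, 1.0266, 0.7099, 0.2041, 0.0308, 0 → R0 = 1.9714
x·lx·mx: 0, 1.0266, 1.4198, 0.6123, 0.1232, 0 → Σ = 3.1819
T = 3.1819 / 1.9714 = 1.614031… → 1.614

1.614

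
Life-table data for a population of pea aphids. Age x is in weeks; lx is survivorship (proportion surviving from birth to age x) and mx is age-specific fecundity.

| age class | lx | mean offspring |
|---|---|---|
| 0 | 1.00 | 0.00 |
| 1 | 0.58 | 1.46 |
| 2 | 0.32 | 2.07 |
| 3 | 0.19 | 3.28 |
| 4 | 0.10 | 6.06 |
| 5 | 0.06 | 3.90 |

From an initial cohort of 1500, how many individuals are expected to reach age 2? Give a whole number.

480

Expected survivors = N0 · l_2 = 1500 × 0.32 = 480 → 480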